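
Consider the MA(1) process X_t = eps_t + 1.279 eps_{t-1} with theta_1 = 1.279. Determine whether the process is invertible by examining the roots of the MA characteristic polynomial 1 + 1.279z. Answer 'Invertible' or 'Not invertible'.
\text{Not invertible}

The MA(q) characteristic polynomial is P(z) = 1 + 1.279z.
Invertibility requires all roots to lie outside the unit circle, i.e. |z| > 1 for every root.
This is linear in z: 1 + (1.279) z = 0  =>  z = -1/(1.279) = -0.781861,  |z| = 0.781861.
Moduli of all roots: 0.7819.
All moduli strictly greater than 1? No.
Verdict: Not invertible.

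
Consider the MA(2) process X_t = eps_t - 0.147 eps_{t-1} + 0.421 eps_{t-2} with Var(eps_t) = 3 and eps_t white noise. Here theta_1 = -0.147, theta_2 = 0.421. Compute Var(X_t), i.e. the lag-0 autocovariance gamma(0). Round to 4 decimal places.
\gamma(0) = 3.5966

For an MA(q) process X_t = eps_t + sum_i theta_i eps_{t-i} with
Var(eps_t) = sigma^2, the variance is
  gamma(0) = sigma^2 * (1 + sum_i theta_i^2).
  sum_i theta_i^2 = (-0.147)^2 + (0.421)^2 = 0.021609 + 0.177241 = 0.19885.
  gamma(0) = 3 * (1 + 0.19885) = 3 * 1.19885 = 3.59655, which rounds to 3.5966.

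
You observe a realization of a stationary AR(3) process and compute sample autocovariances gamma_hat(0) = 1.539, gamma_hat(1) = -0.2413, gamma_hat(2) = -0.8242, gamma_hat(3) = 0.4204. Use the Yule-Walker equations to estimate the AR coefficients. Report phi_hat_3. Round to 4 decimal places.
\hat\phi_{3} = 0.0779

The Yule-Walker equations for an AR(p) process read, in matrix form,
  Gamma_p phi = r_p,   with   (Gamma_p)_{ij} = gamma(|i - j|),
                       (r_p)_i = gamma(i),   i,j = 1..p.
Substitute the sample gammas (Toeplitz matrix and right-hand side of size 3):
  Gamma_p = [[1.539, -0.2413, -0.8242], [-0.2413, 1.539, -0.2413], [-0.8242, -0.2413, 1.539]]
  r_p     = [-0.2413, -0.8242, 0.4204]
Written out (R1..R3):
  (R1) 1.539 phi_1 - 0.2413 phi_2 - 0.8242 phi_3 = -0.2413
  (R2) -0.2413 phi_1 + 1.539 phi_2 - 0.2413 phi_3 = -0.8242
  (R3) -0.8242 phi_1 - 0.2413 phi_2 + 1.539 phi_3 = 0.4204
Gaussian elimination:
  R2 <- R2 - (-0.2413/1.539) R1 = R2 - (-0.15679) R1:  1.501167 phi_2 - 0.370526 phi_3 = -0.862033
  R3 <- R3 - (-0.8242/1.539) R1 = R3 - (-0.535543) R1:  -0.370526 phi_2 + 1.097606 phi_3 = 0.291174
  R3 <- R3 - (-0.370526/1.501167) R2 = R3 - (-0.246826) R2:  1.00615 phi_3 = 0.078402
Back-substitution:
  phi_hat_3 = 0.078402 / 1.00615 = 0.077922
  phi_hat_2 = (-0.862033 - (-0.370526)(0.077922)) / 1.501167 = -0.555009
  phi_hat_1 = (-0.2413 - (-0.2413)(-0.555009) - (-0.8242)(0.077922)) / 1.539 = -0.202079
So phi_hat = [-0.2021, -0.5550, 0.0779].
Therefore phi_hat_3 = 0.0779.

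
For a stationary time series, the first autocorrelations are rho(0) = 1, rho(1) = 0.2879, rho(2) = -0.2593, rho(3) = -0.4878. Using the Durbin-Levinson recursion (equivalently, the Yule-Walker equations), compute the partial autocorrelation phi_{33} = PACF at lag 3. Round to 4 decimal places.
\phi_{33} = -0.3520

The PACF at lag k is phi_{kk}, the last component of the solution
to the Yule-Walker system G_k phi = r_k where
  (G_k)_{ij} = rho(|i - j|), (r_k)_i = rho(i), i,j = 1..k.
Equivalently, Durbin-Levinson gives phi_{kk} iteratively:
  phi_{11} = rho(1)
  phi_{kk} = [rho(k) - sum_{j=1..k-1} phi_{k-1,j} rho(k-j)]
            / [1 - sum_{j=1..k-1} phi_{k-1,j} rho(j)],
  phi_{k,j} = phi_{k-1,j} - phi_{kk} phi_{k-1,k-j},  j = 1..k-1.
Step k = 1:
  phi_11 = rho(1) = 0.2879.
Step k = 2:
  phi_22 = [rho(2) - phi_11 rho(1)] / [1 - phi_11 rho(1)] = [-0.2593 - (0.2879)(0.2879)] / [1 - (0.2879)(0.2879)]
         = -0.34218641 / 0.91711359 = -0.373112.
  Update: phi_21 = phi_11 - phi_22 phi_11 = 0.2879 - (-0.373112)(0.2879) = 0.395319.
Step k = 3:
  phi_33 = [rho(3) - phi_21 rho(2) - phi_22 rho(1)] / [1 - phi_21 rho(1) - phi_22 rho(2)]
    numerator   = -0.4878 - (0.395319)(-0.2593) - (-0.373112)(0.2879) = -0.27787472
    denominator = 1 - (0.395319)(0.2879) - (-0.373112)(-0.2593) = 0.78943961
  phi_33 = -0.27787472 / 0.78943961 = -0.352.
Therefore phi_{33} = -0.3520.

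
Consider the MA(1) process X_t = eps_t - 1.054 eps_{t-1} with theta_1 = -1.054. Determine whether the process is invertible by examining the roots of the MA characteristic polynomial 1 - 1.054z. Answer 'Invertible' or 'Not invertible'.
\text{Not invertible}

The MA(q) characteristic polynomial is P(z) = 1 - 1.054z.
Invertibility requires all roots to lie outside the unit circle, i.e. |z| > 1 for every root.
This is linear in z: 1 + (-1.054) z = 0  =>  z = -1/(-1.054) = 0.948767,  |z| = 0.948767.
Moduli of all roots: 0.9488.
All moduli strictly greater than 1? No.
Verdict: Not invertible.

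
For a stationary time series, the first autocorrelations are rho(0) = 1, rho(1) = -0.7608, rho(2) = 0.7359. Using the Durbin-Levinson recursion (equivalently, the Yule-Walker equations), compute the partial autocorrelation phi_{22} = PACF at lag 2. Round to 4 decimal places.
\phi_{22} = 0.3730

The PACF at lag k is phi_{kk}, the last component of the solution
to the Yule-Walker system G_k phi = r_k where
  (G_k)_{ij} = rho(|i - j|), (r_k)_i = rho(i), i,j = 1..k.
Equivalently, Durbin-Levinson gives phi_{kk} iteratively:
  phi_{11} = rho(1)
  phi_{kk} = [rho(k) - sum_{j=1..k-1} phi_{k-1,j} rho(k-j)]
            / [1 - sum_{j=1..k-1} phi_{k-1,j} rho(j)],
  phi_{k,j} = phi_{k-1,j} - phi_{kk} phi_{k-1,k-j},  j = 1..k-1.
Step k = 1:
  phi_11 = rho(1) = -0.7608.
Step k = 2:
  phi_22 = [rho(2) - phi_11 rho(1)] / [1 - phi_11 rho(1)] = [0.7359 - (-0.7608)(-0.7608)] / [1 - (-0.7608)(-0.7608)]
         = 0.15708336 / 0.42118336 = 0.373.
Therefore phi_{22} = 0.3730.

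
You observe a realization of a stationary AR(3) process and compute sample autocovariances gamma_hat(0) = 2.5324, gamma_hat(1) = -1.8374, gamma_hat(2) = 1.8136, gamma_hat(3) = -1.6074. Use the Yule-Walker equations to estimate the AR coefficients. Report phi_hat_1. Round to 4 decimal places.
\hat\phi_{1} = -0.4020

The Yule-Walker equations for an AR(p) process read, in matrix form,
  Gamma_p phi = r_p,   with   (Gamma_p)_{ij} = gamma(|i - j|),
                       (r_p)_i = gamma(i),   i,j = 1..p.
Substitute the sample gammas (Toeplitz matrix and right-hand side of size 3):
  Gamma_p = [[2.5324, -1.8374, 1.8136], [-1.8374, 2.5324, -1.8374], [1.8136, -1.8374, 2.5324]]
  r_p     = [-1.8374, 1.8136, -1.6074]
Written out (R1..R3):
  (R1) 2.5324 phi_1 - 1.8374 phi_2 + 1.8136 phi_3 = -1.8374
  (R2) -1.8374 phi_1 + 2.5324 phi_2 - 1.8374 phi_3 = 1.8136
  (R3) 1.8136 phi_1 - 1.8374 phi_2 + 2.5324 phi_3 = -1.6074
Gaussian elimination:
  R2 <- R2 - (-1.8374/2.5324) R1 = R2 - (-0.725557) R1:  1.199262 phi_2 - 0.52153 phi_3 = 0.480462
  R3 <- R3 - (1.8136/2.5324) R1 = R3 - (0.716159) R1:  -0.52153 phi_2 + 1.233575 phi_3 = -0.29153
  R3 <- R3 - (-0.52153/1.199262) R2 = R3 - (-0.434876) R2:  1.006774 phi_3 = -0.082589
Back-substitution:
  phi_hat_3 = -0.082589 / 1.006774 = -0.082033
  phi_hat_2 = (0.480462 - (-0.52153)(-0.082033)) / 1.199262 = 0.364957
  phi_hat_1 = (-1.8374 - (-1.8374)(0.364957) - (1.8136)(-0.082033)) / 2.5324 = -0.402011
So phi_hat = [-0.4020, 0.3650, -0.0820].
Therefore phi_hat_1 = -0.4020.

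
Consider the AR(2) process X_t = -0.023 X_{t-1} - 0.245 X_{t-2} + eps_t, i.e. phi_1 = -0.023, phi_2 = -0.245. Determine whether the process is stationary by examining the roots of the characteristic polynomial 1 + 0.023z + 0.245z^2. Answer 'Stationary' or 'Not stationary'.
\text{Stationary}

The AR(p) characteristic polynomial is P(z) = 1 + 0.023z + 0.245z^2.
Stationarity requires all roots to lie outside the unit circle, i.e. |z| > 1 for every root.
Set 1 + (0.023) z + (0.245) z^2 = 0, i.e. a z^2 + b z + c = 0 with a = 0.245, b = 0.023, c = 1.
Discriminant D = b^2 - 4ac = (0.023)^2 - 4*(0.245)*1 = 0.000529 - (0.98) = -0.979471.
D < 0, so the roots are the complex-conjugate pair z = (-b +/- i sqrt(-D)) / (2a) = -0.0469 +/- 2.0198i.
For a conjugate pair |z|^2 = z * conj(z) = (product of roots) = c/a = 1/(0.245) = 4.081633, so |z| = sqrt(4.081633) = 2.0203 for both roots.
Moduli of all roots: 2.0203, 2.0203.
All moduli strictly greater than 1? Yes.
Verdict: Stationary.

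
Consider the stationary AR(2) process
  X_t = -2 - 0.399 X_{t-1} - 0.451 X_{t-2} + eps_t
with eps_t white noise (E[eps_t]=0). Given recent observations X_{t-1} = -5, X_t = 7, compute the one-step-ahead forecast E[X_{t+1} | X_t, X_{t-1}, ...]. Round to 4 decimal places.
E[X_{t+1} \mid \mathcal F_t] = -2.5380

For an AR(p) model X_t = c + sum_i phi_i X_{t-i} + eps_t, the
one-step-ahead conditional mean is
  E[X_{t+1} | X_t, ...] = c + sum_i phi_i X_{t+1-i}.
Substitute known values:
  E[X_{t+1} | ...] = -2 + (-0.399) * (7) + (-0.451) * (-5)
                   = -2.5380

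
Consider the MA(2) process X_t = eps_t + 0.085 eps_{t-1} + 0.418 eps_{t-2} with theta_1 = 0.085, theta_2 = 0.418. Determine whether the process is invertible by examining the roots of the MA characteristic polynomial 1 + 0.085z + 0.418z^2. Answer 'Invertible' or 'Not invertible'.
\text{Invertible}

The MA(q) characteristic polynomial is P(z) = 1 + 0.085z + 0.418z^2.
Invertibility requires all roots to lie outside the unit circle, i.e. |z| > 1 for every root.
Set 1 + (0.085) z + (0.418) z^2 = 0, i.e. a z^2 + b z + c = 0 with a = 0.418, b = 0.085, c = 1.
Discriminant D = b^2 - 4ac = (0.085)^2 - 4*(0.418)*1 = 0.007225 - (1.672) = -1.664775.
D < 0, so the roots are the complex-conjugate pair z = (-b +/- i sqrt(-D)) / (2a) = -0.1017 +/- 1.5434i.
For a conjugate pair |z|^2 = z * conj(z) = (product of roots) = c/a = 1/(0.418) = 2.392344, so |z| = sqrt(2.392344) = 1.5467 for both roots.
Moduli of all roots: 1.5467, 1.5467.
All moduli strictly greater than 1? Yes.
Verdict: Invertible.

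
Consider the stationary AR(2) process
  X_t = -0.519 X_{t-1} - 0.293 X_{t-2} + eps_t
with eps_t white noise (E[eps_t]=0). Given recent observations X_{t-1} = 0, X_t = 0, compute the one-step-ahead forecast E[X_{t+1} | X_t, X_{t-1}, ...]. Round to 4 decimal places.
E[X_{t+1} \mid \mathcal F_t] = 0.0000

For an AR(p) model X_t = c + sum_i phi_i X_{t-i} + eps_t, the
one-step-ahead conditional mean is
  E[X_{t+1} | X_t, ...] = c + sum_i phi_i X_{t+1-i}.
Substitute known values:
  E[X_{t+1} | ...] = (-0.519) * (0) + (-0.293) * (0)
                   = 0.0000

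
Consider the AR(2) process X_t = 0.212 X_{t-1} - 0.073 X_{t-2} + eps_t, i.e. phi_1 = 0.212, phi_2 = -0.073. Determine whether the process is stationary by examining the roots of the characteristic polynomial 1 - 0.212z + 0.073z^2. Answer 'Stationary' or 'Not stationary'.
\text{Stationary}

The AR(p) characteristic polynomial is P(z) = 1 - 0.212z + 0.073z^2.
Stationarity requires all roots to lie outside the unit circle, i.e. |z| > 1 for every root.
Set 1 + (-0.212) z + (0.073) z^2 = 0, i.e. a z^2 + b z + c = 0 with a = 0.073, b = -0.212, c = 1.
Discriminant D = b^2 - 4ac = (-0.212)^2 - 4*(0.073)*1 = 0.044944 - (0.292) = -0.247056.
D < 0, so the roots are the complex-conjugate pair z = (-b +/- i sqrt(-D)) / (2a) = 1.4521 +/- 3.4044i.
For a conjugate pair |z|^2 = z * conj(z) = (product of roots) = c/a = 1/(0.073) = 13.69863, so |z| = sqrt(13.69863) = 3.7012 for both roots.
Moduli of all roots: 3.7012, 3.7012.
All moduli strictly greater than 1? Yes.
Verdict: Stationary.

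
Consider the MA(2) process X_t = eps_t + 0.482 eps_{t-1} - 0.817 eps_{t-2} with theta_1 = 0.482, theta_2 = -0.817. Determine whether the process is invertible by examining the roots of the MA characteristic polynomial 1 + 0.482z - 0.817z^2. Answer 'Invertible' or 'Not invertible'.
\text{Not invertible}

The MA(q) characteristic polynomial is P(z) = 1 + 0.482z - 0.817z^2.
Invertibility requires all roots to lie outside the unit circle, i.e. |z| > 1 for every root.
Set 1 + (0.482) z + (-0.817) z^2 = 0, i.e. a z^2 + b z + c = 0 with a = -0.817, b = 0.482, c = 1.
Discriminant D = b^2 - 4ac = (0.482)^2 - 4*(-0.817)*1 = 0.232324 - (-3.268) = 3.500324.
D >= 0, so the roots are real: z = (-b +/- sqrt(D)) / (2a) = (-0.482 +/- 1.870915) / (-1.634).
  z_1 = (-0.482 + 1.870915) / (-1.634) = -0.85,   |z_1| = 0.85.
  z_2 = (-0.482 - 1.870915) / (-1.634) = 1.44,   |z_2| = 1.44.
Moduli of all roots: 0.8500, 1.4400.
All moduli strictly greater than 1? No.
Verdict: Not invertible.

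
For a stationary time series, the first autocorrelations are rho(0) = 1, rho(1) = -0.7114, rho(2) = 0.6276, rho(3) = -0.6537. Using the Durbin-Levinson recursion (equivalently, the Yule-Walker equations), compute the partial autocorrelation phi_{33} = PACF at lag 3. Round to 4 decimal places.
\phi_{33} = -0.3061

The PACF at lag k is phi_{kk}, the last component of the solution
to the Yule-Walker system G_k phi = r_k where
  (G_k)_{ij} = rho(|i - j|), (r_k)_i = rho(i), i,j = 1..k.
Equivalently, Durbin-Levinson gives phi_{kk} iteratively:
  phi_{11} = rho(1)
  phi_{kk} = [rho(k) - sum_{j=1..k-1} phi_{k-1,j} rho(k-j)]
            / [1 - sum_{j=1..k-1} phi_{k-1,j} rho(j)],
  phi_{k,j} = phi_{k-1,j} - phi_{kk} phi_{k-1,k-j},  j = 1..k-1.
Step k = 1:
  phi_11 = rho(1) = -0.7114.
Step k = 2:
  phi_22 = [rho(2) - phi_11 rho(1)] / [1 - phi_11 rho(1)] = [0.6276 - (-0.7114)(-0.7114)] / [1 - (-0.7114)(-0.7114)]
         = 0.12151004 / 0.49391004 = 0.246017.
  Update: phi_21 = phi_11 - phi_22 phi_11 = -0.7114 - (0.246017)(-0.7114) = -0.536384.
Step k = 3:
  phi_33 = [rho(3) - phi_21 rho(2) - phi_22 rho(1)] / [1 - phi_21 rho(1) - phi_22 rho(2)]
    numerator   = -0.6537 - (-0.536384)(0.6276) - (0.246017)(-0.7114) = -0.14204934
    denominator = 1 - (-0.536384)(-0.7114) - (0.246017)(0.6276) = 0.46401656
  phi_33 = -0.14204934 / 0.46401656 = -0.3061.
Therefore phi_{33} = -0.3061.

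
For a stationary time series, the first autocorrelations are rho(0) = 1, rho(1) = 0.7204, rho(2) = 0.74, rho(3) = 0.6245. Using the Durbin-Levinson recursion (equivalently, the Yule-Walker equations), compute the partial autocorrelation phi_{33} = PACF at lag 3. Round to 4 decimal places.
\phi_{33} = 0.0141

The PACF at lag k is phi_{kk}, the last component of the solution
to the Yule-Walker system G_k phi = r_k where
  (G_k)_{ij} = rho(|i - j|), (r_k)_i = rho(i), i,j = 1..k.
Equivalently, Durbin-Levinson gives phi_{kk} iteratively:
  phi_{11} = rho(1)
  phi_{kk} = [rho(k) - sum_{j=1..k-1} phi_{k-1,j} rho(k-j)]
            / [1 - sum_{j=1..k-1} phi_{k-1,j} rho(j)],
  phi_{k,j} = phi_{k-1,j} - phi_{kk} phi_{k-1,k-j},  j = 1..k-1.
Step k = 1:
  phi_11 = rho(1) = 0.7204.
Step k = 2:
  phi_22 = [rho(2) - phi_11 rho(1)] / [1 - phi_11 rho(1)] = [0.74 - (0.7204)(0.7204)] / [1 - (0.7204)(0.7204)]
         = 0.22102384 / 0.48102384 = 0.459486.
  Update: phi_21 = phi_11 - phi_22 phi_11 = 0.7204 - (0.459486)(0.7204) = 0.389386.
Step k = 3:
  phi_33 = [rho(3) - phi_21 rho(2) - phi_22 rho(1)] / [1 - phi_21 rho(1) - phi_22 rho(2)]
    numerator   = 0.6245 - (0.389386)(0.74) - (0.459486)(0.7204) = 0.00534039
    denominator = 1 - (0.389386)(0.7204) - (0.459486)(0.74) = 0.37946642
  phi_33 = 0.00534039 / 0.37946642 = 0.0141.
Therefore phi_{33} = 0.0141.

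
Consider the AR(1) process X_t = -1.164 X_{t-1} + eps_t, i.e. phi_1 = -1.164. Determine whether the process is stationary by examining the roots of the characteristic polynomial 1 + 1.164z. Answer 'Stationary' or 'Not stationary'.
\text{Not stationary}

The AR(p) characteristic polynomial is P(z) = 1 + 1.164z.
Stationarity requires all roots to lie outside the unit circle, i.e. |z| > 1 for every root.
This is linear in z: 1 + (1.164) z = 0  =>  z = -1/(1.164) = -0.859107,  |z| = 0.859107.
Moduli of all roots: 0.8591.
All moduli strictly greater than 1? No.
Verdict: Not stationary.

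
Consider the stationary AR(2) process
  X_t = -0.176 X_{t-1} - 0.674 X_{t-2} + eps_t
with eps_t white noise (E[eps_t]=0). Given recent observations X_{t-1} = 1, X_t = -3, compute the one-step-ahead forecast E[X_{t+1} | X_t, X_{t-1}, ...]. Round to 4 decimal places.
E[X_{t+1} \mid \mathcal F_t] = -0.1460

For an AR(p) model X_t = c + sum_i phi_i X_{t-i} + eps_t, the
one-step-ahead conditional mean is
  E[X_{t+1} | X_t, ...] = c + sum_i phi_i X_{t+1-i}.
Substitute known values:
  E[X_{t+1} | ...] = (-0.176) * (-3) + (-0.674) * (1)
                   = -0.1460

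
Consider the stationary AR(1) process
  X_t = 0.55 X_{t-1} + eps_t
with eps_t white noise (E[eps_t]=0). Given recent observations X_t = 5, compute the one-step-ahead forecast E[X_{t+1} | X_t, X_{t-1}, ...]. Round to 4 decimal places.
E[X_{t+1} \mid \mathcal F_t] = 2.7500

For an AR(p) model X_t = c + sum_i phi_i X_{t-i} + eps_t, the
one-step-ahead conditional mean is
  E[X_{t+1} | X_t, ...] = c + sum_i phi_i X_{t+1-i}.
Substitute known values:
  E[X_{t+1} | ...] = (0.55) * (5)
                   = 2.7500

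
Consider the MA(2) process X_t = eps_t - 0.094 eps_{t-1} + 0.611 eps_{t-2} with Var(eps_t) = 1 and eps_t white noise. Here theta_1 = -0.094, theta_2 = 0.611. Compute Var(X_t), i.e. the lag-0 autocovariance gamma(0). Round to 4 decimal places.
\gamma(0) = 1.3822

For an MA(q) process X_t = eps_t + sum_i theta_i eps_{t-i} with
Var(eps_t) = sigma^2, the variance is
  gamma(0) = sigma^2 * (1 + sum_i theta_i^2).
  sum_i theta_i^2 = (-0.094)^2 + (0.611)^2 = 0.008836 + 0.373321 = 0.382157.
  gamma(0) = 1 * (1 + 0.382157) = 1 * 1.382157 = 1.382157, which rounds to 1.3822.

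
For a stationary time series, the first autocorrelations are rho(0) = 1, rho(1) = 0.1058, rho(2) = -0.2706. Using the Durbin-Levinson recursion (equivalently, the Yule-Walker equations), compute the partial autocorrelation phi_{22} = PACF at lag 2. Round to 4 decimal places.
\phi_{22} = -0.2850

The PACF at lag k is phi_{kk}, the last component of the solution
to the Yule-Walker system G_k phi = r_k where
  (G_k)_{ij} = rho(|i - j|), (r_k)_i = rho(i), i,j = 1..k.
Equivalently, Durbin-Levinson gives phi_{kk} iteratively:
  phi_{11} = rho(1)
  phi_{kk} = [rho(k) - sum_{j=1..k-1} phi_{k-1,j} rho(k-j)]
            / [1 - sum_{j=1..k-1} phi_{k-1,j} rho(j)],
  phi_{k,j} = phi_{k-1,j} - phi_{kk} phi_{k-1,k-j},  j = 1..k-1.
Step k = 1:
  phi_11 = rho(1) = 0.1058.
Step k = 2:
  phi_22 = [rho(2) - phi_11 rho(1)] / [1 - phi_11 rho(1)] = [-0.2706 - (0.1058)(0.1058)] / [1 - (0.1058)(0.1058)]
         = -0.28179364 / 0.98880636 = -0.285.
Therefore phi_{22} = -0.2850.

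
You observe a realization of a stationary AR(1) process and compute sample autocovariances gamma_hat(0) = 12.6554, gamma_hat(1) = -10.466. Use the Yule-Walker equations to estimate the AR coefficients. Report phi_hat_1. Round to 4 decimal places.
\hat\phi_{1} = -0.8270

The Yule-Walker equations for an AR(p) process read, in matrix form,
  Gamma_p phi = r_p,   with   (Gamma_p)_{ij} = gamma(|i - j|),
                       (r_p)_i = gamma(i),   i,j = 1..p.
Substitute the sample gammas (Toeplitz matrix and right-hand side of size 1):
  Gamma_p = [[12.6554]]
  r_p     = [-10.466]
With p = 1 this is the single equation gamma(0) phi_1 = gamma(1):
  phi_hat_1 = gamma(1) / gamma(0) = -10.466 / 12.6554 = -0.8270.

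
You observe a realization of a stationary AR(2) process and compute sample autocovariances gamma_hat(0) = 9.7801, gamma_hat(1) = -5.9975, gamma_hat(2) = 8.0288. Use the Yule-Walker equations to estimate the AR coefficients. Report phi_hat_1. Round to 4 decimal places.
\hat\phi_{1} = -0.1760

The Yule-Walker equations for an AR(p) process read, in matrix form,
  Gamma_p phi = r_p,   with   (Gamma_p)_{ij} = gamma(|i - j|),
                       (r_p)_i = gamma(i),   i,j = 1..p.
Substitute the sample gammas (Toeplitz matrix and right-hand side of size 2):
  Gamma_p = [[9.7801, -5.9975], [-5.9975, 9.7801]]
  r_p     = [-5.9975, 8.0288]
Written out:
  9.7801 phi_1 - 5.9975 phi_2 = -5.9975
  -5.9975 phi_1 + 9.7801 phi_2 = 8.0288
Solve by Cramer's rule:
  det = gamma(0)^2 - gamma(1)^2 = (9.7801)^2 - (-5.9975)^2 = 95.65035601 - 35.97000625 = 59.68034976
  phi_hat_1 = [gamma(1) gamma(0) - gamma(1) gamma(2)] / det = [(-5.9975)(9.7801) - (-5.9975)(8.0288)] / 59.68034976 = -10.50342175 / 59.68034976 = -0.176
  phi_hat_2 = [gamma(0) gamma(2) - gamma(1)^2] / det = [(9.7801)(8.0288) - (-5.9975)^2] / 59.68034976 = 42.55246063 / 59.68034976 = 0.713
So phi_hat = [-0.1760, 0.7130].
Therefore phi_hat_1 = -0.1760.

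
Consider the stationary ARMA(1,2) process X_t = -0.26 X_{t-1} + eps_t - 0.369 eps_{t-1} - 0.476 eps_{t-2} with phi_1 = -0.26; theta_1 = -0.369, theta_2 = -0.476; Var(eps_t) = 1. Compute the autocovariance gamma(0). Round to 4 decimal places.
\gamma(0) = 1.5004

Multiply the model equation by X_{t-k} and take expectations. With theta_0 = psi_0 = 1 and psi_j the MA(infinity) weights, this gives
  gamma(k) - sum_i phi_i gamma(k-i) = c_k,
  c_k = sigma^2 * sum_{j=k..q} theta_j psi_{j-k}   (c_k = 0 for k > q),
using gamma(-m) = gamma(m).
psi-weights needed (psi_j = theta_j + sum_i phi_i psi_{j-i}):
  psi_1 = theta_1 + phi_1 = -0.369 + (-0.26) = -0.629
  psi_2 = theta_2 + phi_1 psi_1 = -0.476 + (-0.26)(-0.629) = -0.31246
Right-hand sides:
  c_0 = sigma^2 (1 + theta_1 psi_1 + theta_2 psi_2) = 1 * (1 + (-0.369)(-0.629) + (-0.476)(-0.31246)) = 1 * 1.380832 = 1.380832
  c_1 = sigma^2 (theta_1 + theta_2 psi_1) = 1 * (-0.369 + (-0.476)(-0.629)) = -0.069596
  c_2 = sigma^2 theta_2 = 1 * (-0.476) = -0.476
Equations for k = 0 and k = 1 (AR order 1):
  gamma(0) = phi_1 gamma(1) + c_0
  gamma(1) = phi_1 gamma(0) + c_1
Substituting the second into the first: gamma(0) (1 - phi_1^2) = c_0 + phi_1 c_1, so
  gamma(0) = (c_0 + phi_1 c_1) / (1 - phi_1^2) = (1.380832 + (-0.26)(-0.069596)) / (1 - (-0.26)^2) = 1.398927 / 0.9324 = 1.500351.
Therefore gamma(0) = 1.5004 (to 4 decimal places).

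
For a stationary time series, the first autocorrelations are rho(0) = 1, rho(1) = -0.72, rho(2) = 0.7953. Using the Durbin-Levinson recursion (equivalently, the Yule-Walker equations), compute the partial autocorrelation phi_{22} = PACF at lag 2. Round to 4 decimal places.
\phi_{22} = 0.5750

The PACF at lag k is phi_{kk}, the last component of the solution
to the Yule-Walker system G_k phi = r_k where
  (G_k)_{ij} = rho(|i - j|), (r_k)_i = rho(i), i,j = 1..k.
Equivalently, Durbin-Levinson gives phi_{kk} iteratively:
  phi_{11} = rho(1)
  phi_{kk} = [rho(k) - sum_{j=1..k-1} phi_{k-1,j} rho(k-j)]
            / [1 - sum_{j=1..k-1} phi_{k-1,j} rho(j)],
  phi_{k,j} = phi_{k-1,j} - phi_{kk} phi_{k-1,k-j},  j = 1..k-1.
Step k = 1:
  phi_11 = rho(1) = -0.72.
Step k = 2:
  phi_22 = [rho(2) - phi_11 rho(1)] / [1 - phi_11 rho(1)] = [0.7953 - (-0.72)(-0.72)] / [1 - (-0.72)(-0.72)]
         = 0.2769 / 0.4816 = 0.575.
Therefore phi_{22} = 0.5750.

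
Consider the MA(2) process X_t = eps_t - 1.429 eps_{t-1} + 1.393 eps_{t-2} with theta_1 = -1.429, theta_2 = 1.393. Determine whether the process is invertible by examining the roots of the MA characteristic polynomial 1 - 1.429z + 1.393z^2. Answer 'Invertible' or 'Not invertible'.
\text{Not invertible}

The MA(q) characteristic polynomial is P(z) = 1 - 1.429z + 1.393z^2.
Invertibility requires all roots to lie outside the unit circle, i.e. |z| > 1 for every root.
Set 1 + (-1.429) z + (1.393) z^2 = 0, i.e. a z^2 + b z + c = 0 with a = 1.393, b = -1.429, c = 1.
Discriminant D = b^2 - 4ac = (-1.429)^2 - 4*(1.393)*1 = 2.042041 - (5.572) = -3.529959.
D < 0, so the roots are the complex-conjugate pair z = (-b +/- i sqrt(-D)) / (2a) = 0.5129 +/- 0.6744i.
For a conjugate pair |z|^2 = z * conj(z) = (product of roots) = c/a = 1/(1.393) = 0.717875, so |z| = sqrt(0.717875) = 0.8473 for both roots.
Moduli of all roots: 0.8473, 0.8473.
All moduli strictly greater than 1? No.
Verdict: Not invertible.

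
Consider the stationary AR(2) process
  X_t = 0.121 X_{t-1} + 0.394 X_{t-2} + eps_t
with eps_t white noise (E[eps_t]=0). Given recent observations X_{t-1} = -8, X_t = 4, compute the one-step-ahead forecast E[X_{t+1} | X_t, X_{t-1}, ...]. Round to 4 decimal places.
E[X_{t+1} \mid \mathcal F_t] = -2.6680

For an AR(p) model X_t = c + sum_i phi_i X_{t-i} + eps_t, the
one-step-ahead conditional mean is
  E[X_{t+1} | X_t, ...] = c + sum_i phi_i X_{t+1-i}.
Substitute known values:
  E[X_{t+1} | ...] = (0.121) * (4) + (0.394) * (-8)
                   = -2.6680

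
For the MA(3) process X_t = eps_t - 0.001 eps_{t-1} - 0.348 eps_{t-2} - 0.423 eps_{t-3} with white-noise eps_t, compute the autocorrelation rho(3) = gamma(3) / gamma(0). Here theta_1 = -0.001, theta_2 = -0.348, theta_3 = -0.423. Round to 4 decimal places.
\rho(3) = -0.3254

For an MA(q) process with theta_0 = 1, the autocovariance is
  gamma(k) = sigma^2 * sum_{i=0..q-k} theta_i * theta_{i+k},
and rho(k) = gamma(k) / gamma(0). Sigma^2 cancels.
  numerator   = (1)*(-0.423) = -0.423.
  denominator = (1)^2 + (-0.001)^2 + (-0.348)^2 + (-0.423)^2 = 1.300034.
  rho(3) = -0.423 / 1.300034 = -0.3254.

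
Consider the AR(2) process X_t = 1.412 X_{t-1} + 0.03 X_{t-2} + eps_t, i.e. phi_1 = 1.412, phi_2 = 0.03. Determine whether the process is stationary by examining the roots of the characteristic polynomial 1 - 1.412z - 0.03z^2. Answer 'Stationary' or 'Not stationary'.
\text{Not stationary}

The AR(p) characteristic polynomial is P(z) = 1 - 1.412z - 0.03z^2.
Stationarity requires all roots to lie outside the unit circle, i.e. |z| > 1 for every root.
Set 1 + (-1.412) z + (-0.03) z^2 = 0, i.e. a z^2 + b z + c = 0 with a = -0.03, b = -1.412, c = 1.
Discriminant D = b^2 - 4ac = (-1.412)^2 - 4*(-0.03)*1 = 1.993744 - (-0.12) = 2.113744.
D >= 0, so the roots are real: z = (-b +/- sqrt(D)) / (2a) = (1.412 +/- 1.453872) / (-0.06).
  z_1 = (1.412 + 1.453872) / (-0.06) = -47.7645,   |z_1| = 47.7645.
  z_2 = (1.412 - 1.453872) / (-0.06) = 0.6979,   |z_2| = 0.6979.
Moduli of all roots: 47.7645, 0.6979.
All moduli strictly greater than 1? No.
Verdict: Not stationary.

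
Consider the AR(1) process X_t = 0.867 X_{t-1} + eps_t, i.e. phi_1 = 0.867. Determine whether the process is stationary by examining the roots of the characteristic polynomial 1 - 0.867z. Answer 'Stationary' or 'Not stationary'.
\text{Stationary}

The AR(p) characteristic polynomial is P(z) = 1 - 0.867z.
Stationarity requires all roots to lie outside the unit circle, i.e. |z| > 1 for every root.
This is linear in z: 1 + (-0.867) z = 0  =>  z = -1/(-0.867) = 1.153403,  |z| = 1.153403.
Moduli of all roots: 1.1534.
All moduli strictly greater than 1? Yes.
Verdict: Stationary.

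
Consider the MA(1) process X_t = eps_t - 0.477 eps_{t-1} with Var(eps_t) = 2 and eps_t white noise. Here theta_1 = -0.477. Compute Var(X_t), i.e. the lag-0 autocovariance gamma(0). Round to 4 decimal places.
\gamma(0) = 2.4551

For an MA(q) process X_t = eps_t + sum_i theta_i eps_{t-i} with
Var(eps_t) = sigma^2, the variance is
  gamma(0) = sigma^2 * (1 + sum_i theta_i^2).
  sum_i theta_i^2 = (-0.477)^2 = 0.227529.
  gamma(0) = 2 * (1 + 0.227529) = 2 * 1.227529 = 2.455058, which rounds to 2.4551.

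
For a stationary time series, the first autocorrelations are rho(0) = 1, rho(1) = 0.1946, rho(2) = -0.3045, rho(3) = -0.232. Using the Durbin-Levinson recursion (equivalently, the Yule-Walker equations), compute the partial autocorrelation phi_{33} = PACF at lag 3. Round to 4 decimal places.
\phi_{33} = -0.0981

The PACF at lag k is phi_{kk}, the last component of the solution
to the Yule-Walker system G_k phi = r_k where
  (G_k)_{ij} = rho(|i - j|), (r_k)_i = rho(i), i,j = 1..k.
Equivalently, Durbin-Levinson gives phi_{kk} iteratively:
  phi_{11} = rho(1)
  phi_{kk} = [rho(k) - sum_{j=1..k-1} phi_{k-1,j} rho(k-j)]
            / [1 - sum_{j=1..k-1} phi_{k-1,j} rho(j)],
  phi_{k,j} = phi_{k-1,j} - phi_{kk} phi_{k-1,k-j},  j = 1..k-1.
Step k = 1:
  phi_11 = rho(1) = 0.1946.
Step k = 2:
  phi_22 = [rho(2) - phi_11 rho(1)] / [1 - phi_11 rho(1)] = [-0.3045 - (0.1946)(0.1946)] / [1 - (0.1946)(0.1946)]
         = -0.34236916 / 0.96213084 = -0.355845.
  Update: phi_21 = phi_11 - phi_22 phi_11 = 0.1946 - (-0.355845)(0.1946) = 0.263847.
Step k = 3:
  phi_33 = [rho(3) - phi_21 rho(2) - phi_22 rho(1)] / [1 - phi_21 rho(1) - phi_22 rho(2)]
    numerator   = -0.232 - (0.263847)(-0.3045) - (-0.355845)(0.1946) = -0.08241109
    denominator = 1 - (0.263847)(0.1946) - (-0.355845)(-0.3045) = 0.84030059
  phi_33 = -0.08241109 / 0.84030059 = -0.0981.
Therefore phi_{33} = -0.0981.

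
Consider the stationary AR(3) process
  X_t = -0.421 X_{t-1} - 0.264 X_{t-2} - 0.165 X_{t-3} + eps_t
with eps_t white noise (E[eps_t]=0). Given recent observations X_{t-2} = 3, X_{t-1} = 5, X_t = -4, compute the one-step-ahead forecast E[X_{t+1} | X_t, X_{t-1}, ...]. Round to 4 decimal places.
E[X_{t+1} \mid \mathcal F_t] = -0.1310

For an AR(p) model X_t = c + sum_i phi_i X_{t-i} + eps_t, the
one-step-ahead conditional mean is
  E[X_{t+1} | X_t, ...] = c + sum_i phi_i X_{t+1-i}.
Substitute known values:
  E[X_{t+1} | ...] = (-0.421) * (-4) + (-0.264) * (5) + (-0.165) * (3)
                   = -0.1310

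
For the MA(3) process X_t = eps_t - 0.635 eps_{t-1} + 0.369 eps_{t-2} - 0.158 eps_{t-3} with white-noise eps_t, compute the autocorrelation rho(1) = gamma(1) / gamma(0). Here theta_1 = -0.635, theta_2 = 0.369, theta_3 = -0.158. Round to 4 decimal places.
\rho(1) = -0.5930

For an MA(q) process with theta_0 = 1, the autocovariance is
  gamma(k) = sigma^2 * sum_{i=0..q-k} theta_i * theta_{i+k},
and rho(k) = gamma(k) / gamma(0). Sigma^2 cancels.
  numerator   = (1)*(-0.635) + (-0.635)*(0.369) + (0.369)*(-0.158) = -0.927617.
  denominator = (1)^2 + (-0.635)^2 + (0.369)^2 + (-0.158)^2 = 1.56435.
  rho(1) = -0.927617 / 1.56435 = -0.5930.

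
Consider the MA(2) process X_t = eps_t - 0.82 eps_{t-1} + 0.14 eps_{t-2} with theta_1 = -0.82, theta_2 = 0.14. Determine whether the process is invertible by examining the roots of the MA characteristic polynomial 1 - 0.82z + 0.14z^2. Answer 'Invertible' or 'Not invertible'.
\text{Invertible}

The MA(q) characteristic polynomial is P(z) = 1 - 0.82z + 0.14z^2.
Invertibility requires all roots to lie outside the unit circle, i.e. |z| > 1 for every root.
Set 1 + (-0.82) z + (0.14) z^2 = 0, i.e. a z^2 + b z + c = 0 with a = 0.14, b = -0.82, c = 1.
Discriminant D = b^2 - 4ac = (-0.82)^2 - 4*(0.14)*1 = 0.6724 - (0.56) = 0.1124.
D >= 0, so the roots are real: z = (-b +/- sqrt(D)) / (2a) = (0.82 +/- 0.335261) / (0.28).
  z_1 = (0.82 + 0.335261) / (0.28) = 4.1259,   |z_1| = 4.1259.
  z_2 = (0.82 - 0.335261) / (0.28) = 1.7312,   |z_2| = 1.7312.
Moduli of all roots: 4.1259, 1.7312.
All moduli strictly greater than 1? Yes.
Verdict: Invertible.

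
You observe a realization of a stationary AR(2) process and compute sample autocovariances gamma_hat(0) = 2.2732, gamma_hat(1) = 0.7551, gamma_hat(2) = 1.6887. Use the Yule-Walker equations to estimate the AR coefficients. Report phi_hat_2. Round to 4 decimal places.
\hat\phi_{2} = 0.7110

The Yule-Walker equations for an AR(p) process read, in matrix form,
  Gamma_p phi = r_p,   with   (Gamma_p)_{ij} = gamma(|i - j|),
                       (r_p)_i = gamma(i),   i,j = 1..p.
Substitute the sample gammas (Toeplitz matrix and right-hand side of size 2):
  Gamma_p = [[2.2732, 0.7551], [0.7551, 2.2732]]
  r_p     = [0.7551, 1.6887]
Written out:
  2.2732 phi_1 + 0.7551 phi_2 = 0.7551
  0.7551 phi_1 + 2.2732 phi_2 = 1.6887
Solve by Cramer's rule:
  det = gamma(0)^2 - gamma(1)^2 = (2.2732)^2 - (0.7551)^2 = 5.16743824 - 0.57017601 = 4.59726223
  phi_hat_1 = [gamma(1) gamma(0) - gamma(1) gamma(2)] / det = [(0.7551)(2.2732) - (0.7551)(1.6887)] / 4.59726223 = 0.44135595 / 4.59726223 = 0.096
  phi_hat_2 = [gamma(0) gamma(2) - gamma(1)^2] / det = [(2.2732)(1.6887) - (0.7551)^2] / 4.59726223 = 3.26857683 / 4.59726223 = 0.711
So phi_hat = [0.0960, 0.7110].
Therefore phi_hat_2 = 0.7110.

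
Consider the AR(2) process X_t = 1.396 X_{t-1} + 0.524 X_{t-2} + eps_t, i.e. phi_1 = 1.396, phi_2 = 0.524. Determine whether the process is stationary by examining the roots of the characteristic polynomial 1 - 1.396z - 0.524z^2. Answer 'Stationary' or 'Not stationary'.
\text{Not stationary}

The AR(p) characteristic polynomial is P(z) = 1 - 1.396z - 0.524z^2.
Stationarity requires all roots to lie outside the unit circle, i.e. |z| > 1 for every root.
Set 1 + (-1.396) z + (-0.524) z^2 = 0, i.e. a z^2 + b z + c = 0 with a = -0.524, b = -1.396, c = 1.
Discriminant D = b^2 - 4ac = (-1.396)^2 - 4*(-0.524)*1 = 1.948816 - (-2.096) = 4.044816.
D >= 0, so the roots are real: z = (-b +/- sqrt(D)) / (2a) = (1.396 +/- 2.011173) / (-1.048).
  z_1 = (1.396 + 2.011173) / (-1.048) = -3.2511,   |z_1| = 3.2511.
  z_2 = (1.396 - 2.011173) / (-1.048) = 0.587,   |z_2| = 0.587.
Moduli of all roots: 3.2511, 0.5870.
All moduli strictly greater than 1? No.
Verdict: Not stationary.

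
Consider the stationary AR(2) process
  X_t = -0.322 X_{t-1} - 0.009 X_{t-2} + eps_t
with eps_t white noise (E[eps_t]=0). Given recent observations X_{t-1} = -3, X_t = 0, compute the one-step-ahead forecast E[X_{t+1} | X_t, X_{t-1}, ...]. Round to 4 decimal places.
E[X_{t+1} \mid \mathcal F_t] = 0.0270

For an AR(p) model X_t = c + sum_i phi_i X_{t-i} + eps_t, the
one-step-ahead conditional mean is
  E[X_{t+1} | X_t, ...] = c + sum_i phi_i X_{t+1-i}.
Substitute known values:
  E[X_{t+1} | ...] = (-0.322) * (0) + (-0.009) * (-3)
                   = 0.0270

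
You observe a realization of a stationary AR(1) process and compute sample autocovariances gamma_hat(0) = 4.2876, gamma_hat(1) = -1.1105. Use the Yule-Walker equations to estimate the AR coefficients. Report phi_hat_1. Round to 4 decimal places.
\hat\phi_{1} = -0.2590

The Yule-Walker equations for an AR(p) process read, in matrix form,
  Gamma_p phi = r_p,   with   (Gamma_p)_{ij} = gamma(|i - j|),
                       (r_p)_i = gamma(i),   i,j = 1..p.
Substitute the sample gammas (Toeplitz matrix and right-hand side of size 1):
  Gamma_p = [[4.2876]]
  r_p     = [-1.1105]
With p = 1 this is the single equation gamma(0) phi_1 = gamma(1):
  phi_hat_1 = gamma(1) / gamma(0) = -1.1105 / 4.2876 = -0.2590.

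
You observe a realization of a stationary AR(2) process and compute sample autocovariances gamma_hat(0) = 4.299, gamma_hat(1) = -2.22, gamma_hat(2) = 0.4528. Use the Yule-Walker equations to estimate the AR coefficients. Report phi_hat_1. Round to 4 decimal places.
\hat\phi_{1} = -0.6300

The Yule-Walker equations for an AR(p) process read, in matrix form,
  Gamma_p phi = r_p,   with   (Gamma_p)_{ij} = gamma(|i - j|),
                       (r_p)_i = gamma(i),   i,j = 1..p.
Substitute the sample gammas (Toeplitz matrix and right-hand side of size 2):
  Gamma_p = [[4.299, -2.22], [-2.22, 4.299]]
  r_p     = [-2.22, 0.4528]
Written out:
  4.299 phi_1 - 2.22 phi_2 = -2.22
  -2.22 phi_1 + 4.299 phi_2 = 0.4528
Solve by Cramer's rule:
  det = gamma(0)^2 - gamma(1)^2 = (4.299)^2 - (-2.22)^2 = 18.481401 - 4.9284 = 13.553001
  phi_hat_1 = [gamma(1) gamma(0) - gamma(1) gamma(2)] / det = [(-2.22)(4.299) - (-2.22)(0.4528)] / 13.553001 = -8.538564 / 13.553001 = -0.63
  phi_hat_2 = [gamma(0) gamma(2) - gamma(1)^2] / det = [(4.299)(0.4528) - (-2.22)^2] / 13.553001 = -2.9818128 / 13.553001 = -0.22
So phi_hat = [-0.6300, -0.2200].
Therefore phi_hat_1 = -0.6300.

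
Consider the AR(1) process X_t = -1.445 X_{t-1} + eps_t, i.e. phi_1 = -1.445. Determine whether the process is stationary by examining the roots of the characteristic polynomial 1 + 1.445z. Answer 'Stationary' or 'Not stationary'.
\text{Not stationary}

The AR(p) characteristic polynomial is P(z) = 1 + 1.445z.
Stationarity requires all roots to lie outside the unit circle, i.e. |z| > 1 for every root.
This is linear in z: 1 + (1.445) z = 0  =>  z = -1/(1.445) = -0.692042,  |z| = 0.692042.
Moduli of all roots: 0.6920.
All moduli strictly greater than 1? No.
Verdict: Not stationary.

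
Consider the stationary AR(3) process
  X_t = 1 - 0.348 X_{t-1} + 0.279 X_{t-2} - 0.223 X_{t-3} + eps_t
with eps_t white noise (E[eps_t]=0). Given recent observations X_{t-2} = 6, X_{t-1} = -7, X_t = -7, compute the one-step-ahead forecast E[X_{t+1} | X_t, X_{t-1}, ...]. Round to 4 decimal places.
E[X_{t+1} \mid \mathcal F_t] = 0.1450

For an AR(p) model X_t = c + sum_i phi_i X_{t-i} + eps_t, the
one-step-ahead conditional mean is
  E[X_{t+1} | X_t, ...] = c + sum_i phi_i X_{t+1-i}.
Substitute known values:
  E[X_{t+1} | ...] = 1 + (-0.348) * (-7) + (0.279) * (-7) + (-0.223) * (6)
                   = 0.1450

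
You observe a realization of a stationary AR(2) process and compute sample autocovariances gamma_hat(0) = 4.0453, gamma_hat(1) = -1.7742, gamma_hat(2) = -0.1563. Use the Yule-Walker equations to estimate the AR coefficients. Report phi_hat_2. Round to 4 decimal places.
\hat\phi_{2} = -0.2860

The Yule-Walker equations for an AR(p) process read, in matrix form,
  Gamma_p phi = r_p,   with   (Gamma_p)_{ij} = gamma(|i - j|),
                       (r_p)_i = gamma(i),   i,j = 1..p.
Substitute the sample gammas (Toeplitz matrix and right-hand side of size 2):
  Gamma_p = [[4.0453, -1.7742], [-1.7742, 4.0453]]
  r_p     = [-1.7742, -0.1563]
Written out:
  4.0453 phi_1 - 1.7742 phi_2 = -1.7742
  -1.7742 phi_1 + 4.0453 phi_2 = -0.1563
Solve by Cramer's rule:
  det = gamma(0)^2 - gamma(1)^2 = (4.0453)^2 - (-1.7742)^2 = 16.36445209 - 3.14778564 = 13.21666645
  phi_hat_1 = [gamma(1) gamma(0) - gamma(1) gamma(2)] / det = [(-1.7742)(4.0453) - (-1.7742)(-0.1563)] / 13.21666645 = -7.45447872 / 13.21666645 = -0.564
  phi_hat_2 = [gamma(0) gamma(2) - gamma(1)^2] / det = [(4.0453)(-0.1563) - (-1.7742)^2] / 13.21666645 = -3.78006603 / 13.21666645 = -0.286
So phi_hat = [-0.5640, -0.2860].
Therefore phi_hat_2 = -0.2860.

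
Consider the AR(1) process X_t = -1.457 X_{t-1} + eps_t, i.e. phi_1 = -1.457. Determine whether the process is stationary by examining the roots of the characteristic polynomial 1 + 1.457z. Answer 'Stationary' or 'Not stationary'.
\text{Not stationary}

The AR(p) characteristic polynomial is P(z) = 1 + 1.457z.
Stationarity requires all roots to lie outside the unit circle, i.e. |z| > 1 for every root.
This is linear in z: 1 + (1.457) z = 0  =>  z = -1/(1.457) = -0.686342,  |z| = 0.686342.
Moduli of all roots: 0.6863.
All moduli strictly greater than 1? No.
Verdict: Not stationary.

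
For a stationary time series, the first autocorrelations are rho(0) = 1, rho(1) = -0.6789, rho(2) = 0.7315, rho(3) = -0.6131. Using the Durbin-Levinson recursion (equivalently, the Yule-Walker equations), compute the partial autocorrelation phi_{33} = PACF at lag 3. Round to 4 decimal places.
\phi_{33} = -0.0620

The PACF at lag k is phi_{kk}, the last component of the solution
to the Yule-Walker system G_k phi = r_k where
  (G_k)_{ij} = rho(|i - j|), (r_k)_i = rho(i), i,j = 1..k.
Equivalently, Durbin-Levinson gives phi_{kk} iteratively:
  phi_{11} = rho(1)
  phi_{kk} = [rho(k) - sum_{j=1..k-1} phi_{k-1,j} rho(k-j)]
            / [1 - sum_{j=1..k-1} phi_{k-1,j} rho(j)],
  phi_{k,j} = phi_{k-1,j} - phi_{kk} phi_{k-1,k-j},  j = 1..k-1.
Step k = 1:
  phi_11 = rho(1) = -0.6789.
Step k = 2:
  phi_22 = [rho(2) - phi_11 rho(1)] / [1 - phi_11 rho(1)] = [0.7315 - (-0.6789)(-0.6789)] / [1 - (-0.6789)(-0.6789)]
         = 0.27059479 / 0.53909479 = 0.501943.
  Update: phi_21 = phi_11 - phi_22 phi_11 = -0.6789 - (0.501943)(-0.6789) = -0.338131.
Step k = 3:
  phi_33 = [rho(3) - phi_21 rho(2) - phi_22 rho(1)] / [1 - phi_21 rho(1) - phi_22 rho(2)]
    numerator   = -0.6131 - (-0.338131)(0.7315) - (0.501943)(-0.6789) = -0.02498817
    denominator = 1 - (-0.338131)(-0.6789) - (0.501943)(0.7315) = 0.40327166
  phi_33 = -0.02498817 / 0.40327166 = -0.062.
Therefore phi_{33} = -0.0620.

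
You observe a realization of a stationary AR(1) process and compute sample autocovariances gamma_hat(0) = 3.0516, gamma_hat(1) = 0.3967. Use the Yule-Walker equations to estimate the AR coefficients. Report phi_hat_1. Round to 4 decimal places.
\hat\phi_{1} = 0.1300

The Yule-Walker equations for an AR(p) process read, in matrix form,
  Gamma_p phi = r_p,   with   (Gamma_p)_{ij} = gamma(|i - j|),
                       (r_p)_i = gamma(i),   i,j = 1..p.
Substitute the sample gammas (Toeplitz matrix and right-hand side of size 1):
  Gamma_p = [[3.0516]]
  r_p     = [0.3967]
With p = 1 this is the single equation gamma(0) phi_1 = gamma(1):
  phi_hat_1 = gamma(1) / gamma(0) = 0.3967 / 3.0516 = 0.1300.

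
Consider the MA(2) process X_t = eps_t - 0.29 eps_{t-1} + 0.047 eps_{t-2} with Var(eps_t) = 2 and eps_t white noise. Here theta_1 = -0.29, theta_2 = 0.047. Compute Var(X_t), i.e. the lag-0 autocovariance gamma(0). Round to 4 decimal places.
\gamma(0) = 2.1726

For an MA(q) process X_t = eps_t + sum_i theta_i eps_{t-i} with
Var(eps_t) = sigma^2, the variance is
  gamma(0) = sigma^2 * (1 + sum_i theta_i^2).
  sum_i theta_i^2 = (-0.29)^2 + (0.047)^2 = 0.0841 + 0.002209 = 0.086309.
  gamma(0) = 2 * (1 + 0.086309) = 2 * 1.086309 = 2.172618, which rounds to 2.1726.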